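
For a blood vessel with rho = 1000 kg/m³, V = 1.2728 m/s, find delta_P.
Formula: V = \sqrt{\frac{2 \Delta P}{\rho}}
Substituting knowns: 1.2728 = √(2·(delta_P·1000)/1000)
Solving for delta_P: delta_P = 1.2728²·1000/2/1000 = 0.81 kPa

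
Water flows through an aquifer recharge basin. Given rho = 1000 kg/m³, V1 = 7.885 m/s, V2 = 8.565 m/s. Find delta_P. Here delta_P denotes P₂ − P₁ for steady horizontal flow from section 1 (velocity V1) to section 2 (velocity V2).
Formula: \Delta P = \frac{1}{2} \rho (V_1^2 - V_2^2)
delta_P = 0.5·1000·(7.885² − 8.565²)/1000 = -5.593 kPa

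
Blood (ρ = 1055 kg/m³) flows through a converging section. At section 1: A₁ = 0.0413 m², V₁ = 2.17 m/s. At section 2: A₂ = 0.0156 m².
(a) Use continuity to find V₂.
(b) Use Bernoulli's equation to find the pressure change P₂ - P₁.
(a) Continuity: A₁V₁=A₂V₂ -> V₂=A₁V₁/A₂=0.0413*2.17/0.0156=5.74 m/s
(b) Bernoulli: P₂-P₁=0.5*rho*(V₁^2-V₂^2)/1000=0.5*1055*(2.17^2-5.74^2)/1000=-14.9 kPa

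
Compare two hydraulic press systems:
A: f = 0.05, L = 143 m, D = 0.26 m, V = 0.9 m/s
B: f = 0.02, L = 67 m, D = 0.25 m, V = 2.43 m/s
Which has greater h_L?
h_L(A) = 1.135 m, h_L(B) = 1.613 m. Answer: B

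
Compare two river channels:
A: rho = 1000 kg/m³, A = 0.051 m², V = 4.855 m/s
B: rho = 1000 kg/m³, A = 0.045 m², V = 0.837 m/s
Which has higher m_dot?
m_dot(A) = 247.6 kg/s, m_dot(B) = 37.66 kg/s. Answer: A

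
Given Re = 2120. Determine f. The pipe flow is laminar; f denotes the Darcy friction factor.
Formula: f = \frac{64}{Re}
f = 64/2120 = 0.03019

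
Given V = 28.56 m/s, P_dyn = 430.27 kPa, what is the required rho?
Formula: P_{dyn} = \frac{1}{2} \rho V^2
Substituting knowns: 430.27 = 0.5·rho·28.56²/1000
Solving for rho: rho = 2·(430.27·1000)/28.56² = 1055 kg/m³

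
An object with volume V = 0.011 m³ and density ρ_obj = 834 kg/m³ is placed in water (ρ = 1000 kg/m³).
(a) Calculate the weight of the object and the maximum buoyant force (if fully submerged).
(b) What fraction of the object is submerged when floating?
(a) W=rho_obj*g*V=834*9.81*0.011=90.0 N; F_B(max)=rho*g*V=1000*9.81*0.011=107.9 N
(b) Floating fraction=rho_obj/rho=834/1000=0.834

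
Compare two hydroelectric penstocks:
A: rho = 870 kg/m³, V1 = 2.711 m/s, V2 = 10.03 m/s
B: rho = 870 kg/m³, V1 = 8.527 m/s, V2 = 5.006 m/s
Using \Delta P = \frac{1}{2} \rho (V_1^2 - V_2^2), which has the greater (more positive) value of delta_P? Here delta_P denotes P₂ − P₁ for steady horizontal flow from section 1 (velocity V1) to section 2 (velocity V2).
delta_P(A) = -40.56 kPa, delta_P(B) = 20.73 kPa. Answer: B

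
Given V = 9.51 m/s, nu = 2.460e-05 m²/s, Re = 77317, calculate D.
Formula: Re = \frac{V D}{\nu}
Substituting knowns: 77317 = 9.51·D/2.460e-05
Solving for D: D = 77317·2.460e-05/9.51 = 0.2 m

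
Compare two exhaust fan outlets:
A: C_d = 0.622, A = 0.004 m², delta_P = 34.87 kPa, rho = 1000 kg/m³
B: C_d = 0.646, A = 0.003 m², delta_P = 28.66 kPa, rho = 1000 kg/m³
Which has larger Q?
Q(A) = 20.78 L/s, Q(B) = 14.67 L/s. Answer: A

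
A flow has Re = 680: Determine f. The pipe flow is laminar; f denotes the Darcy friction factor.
Formula: f = \frac{64}{Re}
f = 64/680 = 0.09412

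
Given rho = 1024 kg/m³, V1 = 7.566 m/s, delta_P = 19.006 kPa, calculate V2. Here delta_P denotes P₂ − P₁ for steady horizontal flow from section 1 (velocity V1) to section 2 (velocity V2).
Formula: \Delta P = \frac{1}{2} \rho (V_1^2 - V_2^2)
Substituting knowns: 19.006 = 0.5·1024·(7.566² − V2²)/1000
Solving for V2: V2 = √(7.566² − 2·(19.006·1000)/1024) = 4.486 m/s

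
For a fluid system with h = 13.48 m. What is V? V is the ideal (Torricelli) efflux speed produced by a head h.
Formula: V = \sqrt{2 g h}
V = √(2·9.81·13.48) = 16.26 m/s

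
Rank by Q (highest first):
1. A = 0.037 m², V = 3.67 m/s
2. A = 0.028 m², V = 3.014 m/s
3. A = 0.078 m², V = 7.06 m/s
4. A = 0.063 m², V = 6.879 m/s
Case 1: Q = 135.8 L/s
Case 2: Q = 84.39 L/s
Case 3: Q = 550.7 L/s
Case 4: Q = 433.4 L/s
Ranking (highest first): 3, 4, 1, 2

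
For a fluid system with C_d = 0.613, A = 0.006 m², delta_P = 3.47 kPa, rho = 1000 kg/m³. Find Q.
Formula: Q = C_d A \sqrt{\frac{2 \Delta P}{\rho}}
Q = 0.613·0.006·√(2·(3.47·1000)/1000)·1000 = 9.689 L/s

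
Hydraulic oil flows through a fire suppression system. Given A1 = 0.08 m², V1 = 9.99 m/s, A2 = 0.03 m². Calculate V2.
Formula: V_2 = \frac{A_1 V_1}{A_2}
V2 = 0.08·9.99/0.03 = 26.64 m/s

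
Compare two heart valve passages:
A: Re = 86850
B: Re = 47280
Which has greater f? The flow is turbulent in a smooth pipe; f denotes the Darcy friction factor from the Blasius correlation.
f(A) = 0.01841, f(B) = 0.02143. Answer: B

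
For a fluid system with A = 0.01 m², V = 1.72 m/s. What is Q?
Formula: Q = A V
Q = 0.01·1.72·1000 = 17.2 L/s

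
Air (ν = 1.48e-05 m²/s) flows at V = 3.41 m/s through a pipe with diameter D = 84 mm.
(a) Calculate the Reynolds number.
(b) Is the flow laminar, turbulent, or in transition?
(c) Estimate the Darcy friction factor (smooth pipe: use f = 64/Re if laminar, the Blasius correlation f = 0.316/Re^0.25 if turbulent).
(a) Re = V·D/ν = 3.41·0.084/1.48e-05 = 19354
(b) Flow regime: turbulent (Re > 4000)
(c) Friction factor: f = 0.316/Re^0.25 = 0.316/19354^0.25 = 0.02679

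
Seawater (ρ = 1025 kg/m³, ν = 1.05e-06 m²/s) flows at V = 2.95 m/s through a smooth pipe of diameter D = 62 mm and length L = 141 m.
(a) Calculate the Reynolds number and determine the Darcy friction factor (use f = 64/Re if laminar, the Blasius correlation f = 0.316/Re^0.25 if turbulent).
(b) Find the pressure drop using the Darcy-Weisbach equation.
(a) Re = V·D/ν = 2.95·0.062/1.05e-06 = 174190 → turbulent (Re > 4000); f = 0.316/Re^0.25 = 0.316/174190^0.25 = 0.015468 (Blasius is strictly valid for Re ≲ 1e5; used here as the smooth-pipe estimate the problem specifies)
(b) Darcy-Weisbach: ΔP = f·(L/D)·½ρV²/1000 = 0.015468·(141/0.062)·½·1025·2.95²/1000 = 156.9 kPa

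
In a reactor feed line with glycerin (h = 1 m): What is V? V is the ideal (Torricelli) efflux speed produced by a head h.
Formula: V = \sqrt{2 g h}
V = √(2·9.81·1) = 4.429 m/s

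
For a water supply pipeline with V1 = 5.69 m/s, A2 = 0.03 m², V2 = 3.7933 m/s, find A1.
Formula: V_2 = \frac{A_1 V_1}{A_2}
Substituting knowns: 3.7933 = A1·5.69/0.03
Solving for A1: A1 = 3.7933·0.03/5.69 = 0.02 m²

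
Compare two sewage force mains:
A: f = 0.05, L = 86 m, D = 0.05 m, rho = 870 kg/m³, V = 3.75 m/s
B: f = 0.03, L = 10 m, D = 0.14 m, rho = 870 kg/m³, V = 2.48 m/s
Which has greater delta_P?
delta_P(A) = 526.1 kPa, delta_P(B) = 5.733 kPa. Answer: A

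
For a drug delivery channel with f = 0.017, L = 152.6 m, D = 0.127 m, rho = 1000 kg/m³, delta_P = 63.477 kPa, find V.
Formula: \Delta P = f \frac{L}{D} \frac{\rho V^2}{2}
Substituting knowns: 63.477 = 0.017·(152.6/0.127)·0.5·1000·V²/1000
Solving for V: V = √((63.477·1000)/(0.017·(152.6/0.127)·0.5·1000)) = 2.493 m/s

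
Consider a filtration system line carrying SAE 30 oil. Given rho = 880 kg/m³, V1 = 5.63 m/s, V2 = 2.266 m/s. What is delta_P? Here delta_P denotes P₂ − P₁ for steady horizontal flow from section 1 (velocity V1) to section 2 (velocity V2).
Formula: \Delta P = \frac{1}{2} \rho (V_1^2 - V_2^2)
delta_P = 0.5·880·(5.63² − 2.266²)/1000 = 11.69 kPa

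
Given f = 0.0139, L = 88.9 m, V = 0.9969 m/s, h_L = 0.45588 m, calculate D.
Formula: h_L = f \frac{L}{D} \frac{V^2}{2g}
Substituting knowns: 0.45588 = 0.0139·(88.9/D)·0.9969²/(2·9.81)
Solving for D: D = 0.0139·88.9·0.9969²/(2·9.81·0.45588) = 0.1373 m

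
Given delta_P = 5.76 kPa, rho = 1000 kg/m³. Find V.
Formula: V = \sqrt{\frac{2 \Delta P}{\rho}}
V = √(2·(5.76·1000)/1000) = 3.394 m/s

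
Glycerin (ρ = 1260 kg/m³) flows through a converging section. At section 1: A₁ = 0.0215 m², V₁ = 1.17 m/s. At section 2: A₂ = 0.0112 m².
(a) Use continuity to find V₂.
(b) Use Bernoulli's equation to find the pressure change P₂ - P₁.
(a) Continuity: A₁V₁=A₂V₂ -> V₂=A₁V₁/A₂=0.0215*1.17/0.0112=2.25 m/s
(b) Bernoulli: P₂-P₁=0.5*rho*(V₁^2-V₂^2)/1000=0.5*1260*(1.17^2-2.25^2)/1000=-2.327 kPa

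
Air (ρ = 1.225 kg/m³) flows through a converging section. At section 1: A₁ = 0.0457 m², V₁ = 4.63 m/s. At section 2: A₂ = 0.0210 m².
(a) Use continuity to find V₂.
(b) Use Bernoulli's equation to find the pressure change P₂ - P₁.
(a) Continuity: A₁V₁=A₂V₂ -> V₂=A₁V₁/A₂=0.0457*4.63/0.0210=10.08 m/s
(b) Bernoulli: P₂-P₁=0.5*rho*(V₁^2-V₂^2)/1000=0.5*1.225*(4.63^2-10.08^2)/1000=-0.0491 kPa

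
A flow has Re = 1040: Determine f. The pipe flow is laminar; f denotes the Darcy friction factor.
Formula: f = \frac{64}{Re}
f = 64/1040 = 0.06154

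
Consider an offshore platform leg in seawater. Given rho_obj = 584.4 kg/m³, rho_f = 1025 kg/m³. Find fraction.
Formula: f_{sub} = \frac{\rho_{obj}}{\rho_f}
fraction = 584.4/1025 = 0.5701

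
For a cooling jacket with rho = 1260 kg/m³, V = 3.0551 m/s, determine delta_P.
Formula: V = \sqrt{\frac{2 \Delta P}{\rho}}
Substituting knowns: 3.0551 = √(2·(delta_P·1000)/1260)
Solving for delta_P: delta_P = 3.0551²·1260/2/1000 = 5.88 kPa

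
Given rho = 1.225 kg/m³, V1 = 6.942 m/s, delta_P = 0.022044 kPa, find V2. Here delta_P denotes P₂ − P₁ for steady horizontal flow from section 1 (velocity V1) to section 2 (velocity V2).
Formula: \Delta P = \frac{1}{2} \rho (V_1^2 - V_2^2)
Substituting knowns: 0.022044 = 0.5·1.225·(6.942² − V2²)/1000
Solving for V2: V2 = √(6.942² − 2·(0.022044·1000)/1.225) = 3.493 m/s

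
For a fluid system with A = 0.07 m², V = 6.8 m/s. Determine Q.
Formula: Q = A V
Q = 0.07·6.8·1000 = 476 L/s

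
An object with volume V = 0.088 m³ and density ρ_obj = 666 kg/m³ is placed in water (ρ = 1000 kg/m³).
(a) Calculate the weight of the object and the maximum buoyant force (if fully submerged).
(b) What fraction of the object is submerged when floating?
(a) W=rho_obj*g*V=666*9.81*0.088=574.9 N; F_B(max)=rho*g*V=1000*9.81*0.088=863.3 N
(b) Floating fraction=rho_obj/rho=666/1000=0.666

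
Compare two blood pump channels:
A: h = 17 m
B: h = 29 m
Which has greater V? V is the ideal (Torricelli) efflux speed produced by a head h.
V(A) = 18.26 m/s, V(B) = 23.85 m/s. Answer: B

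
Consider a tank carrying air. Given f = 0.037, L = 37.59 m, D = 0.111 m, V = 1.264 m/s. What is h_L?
Formula: h_L = f \frac{L}{D} \frac{V^2}{2g}
h_L = 0.037·(37.59/0.111)·1.264²/(2·9.81) = 1.02 m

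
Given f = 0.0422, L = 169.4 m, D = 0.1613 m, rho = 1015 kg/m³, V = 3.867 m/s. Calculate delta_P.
Formula: \Delta P = f \frac{L}{D} \frac{\rho V^2}{2}
delta_P = 0.0422·(169.4/0.1613)·0.5·1015·3.867²/1000 = 336.3 kPa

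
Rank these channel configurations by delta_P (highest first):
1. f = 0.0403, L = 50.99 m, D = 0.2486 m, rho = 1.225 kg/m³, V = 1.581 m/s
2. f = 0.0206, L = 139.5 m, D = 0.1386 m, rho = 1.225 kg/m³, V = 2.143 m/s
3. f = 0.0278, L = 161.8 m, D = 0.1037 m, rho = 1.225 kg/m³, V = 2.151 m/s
Case 1: delta_P = 0.01265 kPa
Case 2: delta_P = 0.05832 kPa
Case 3: delta_P = 0.1229 kPa
Ranking (highest first): 3, 2, 1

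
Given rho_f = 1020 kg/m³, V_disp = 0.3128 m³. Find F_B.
Formula: F_B = \rho_f g V_{disp}
F_B = 1020·9.81·0.3128 = 3130 N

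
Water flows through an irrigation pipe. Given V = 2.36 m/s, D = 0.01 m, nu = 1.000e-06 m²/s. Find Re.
Formula: Re = \frac{V D}{\nu}
Re = 2.36·0.01/1.000e-06 = 23600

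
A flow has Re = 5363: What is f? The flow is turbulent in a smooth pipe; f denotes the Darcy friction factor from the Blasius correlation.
Formula: f = \frac{0.316}{Re^{0.25}}
f = 0.316/5363^0.25 = 0.03693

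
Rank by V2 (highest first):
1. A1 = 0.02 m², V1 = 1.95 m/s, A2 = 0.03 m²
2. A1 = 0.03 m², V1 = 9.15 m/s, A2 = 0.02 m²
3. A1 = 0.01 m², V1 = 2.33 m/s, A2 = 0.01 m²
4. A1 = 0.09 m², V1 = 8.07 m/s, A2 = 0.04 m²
Case 1: V2 = 1.3 m/s
Case 2: V2 = 13.73 m/s
Case 3: V2 = 2.33 m/s
Case 4: V2 = 18.16 m/s
Ranking (highest first): 4, 2, 3, 1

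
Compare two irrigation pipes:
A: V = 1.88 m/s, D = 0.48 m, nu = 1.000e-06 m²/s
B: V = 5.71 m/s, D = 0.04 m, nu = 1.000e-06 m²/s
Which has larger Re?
Re(A) = 902400, Re(B) = 228400. Answer: A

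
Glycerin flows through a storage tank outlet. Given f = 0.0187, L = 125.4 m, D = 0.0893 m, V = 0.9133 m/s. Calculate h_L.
Formula: h_L = f \frac{L}{D} \frac{V^2}{2g}
h_L = 0.0187·(125.4/0.0893)·0.9133²/(2·9.81) = 1.116 m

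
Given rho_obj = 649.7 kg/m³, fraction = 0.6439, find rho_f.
Formula: f_{sub} = \frac{\rho_{obj}}{\rho_f}
Substituting knowns: 0.6439 = 649.7/rho_f
Solving for rho_f: rho_f = 649.7/0.6439 = 1009 kg/m³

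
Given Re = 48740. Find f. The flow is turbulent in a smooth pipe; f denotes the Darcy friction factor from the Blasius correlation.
Formula: f = \frac{0.316}{Re^{0.25}}
f = 0.316/48740^0.25 = 0.02127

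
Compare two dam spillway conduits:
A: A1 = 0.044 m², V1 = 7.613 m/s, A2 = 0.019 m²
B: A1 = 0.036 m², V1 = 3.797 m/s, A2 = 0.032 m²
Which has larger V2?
V2(A) = 17.63 m/s, V2(B) = 4.272 m/s. Answer: A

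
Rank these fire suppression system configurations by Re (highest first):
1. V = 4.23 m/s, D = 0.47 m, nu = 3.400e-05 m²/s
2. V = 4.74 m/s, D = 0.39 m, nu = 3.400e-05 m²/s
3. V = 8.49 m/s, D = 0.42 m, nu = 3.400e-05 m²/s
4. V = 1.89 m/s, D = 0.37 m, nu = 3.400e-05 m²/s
Case 1: Re = 58474
Case 2: Re = 54371
Case 3: Re = 104876
Case 4: Re = 20568
Ranking (highest first): 3, 1, 2, 4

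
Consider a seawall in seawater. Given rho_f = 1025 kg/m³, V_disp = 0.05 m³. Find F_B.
Formula: F_B = \rho_f g V_{disp}
F_B = 1025·9.81·0.05 = 502.8 N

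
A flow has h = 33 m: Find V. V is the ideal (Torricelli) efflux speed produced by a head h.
Formula: V = \sqrt{2 g h}
V = √(2·9.81·33) = 25.45 m/s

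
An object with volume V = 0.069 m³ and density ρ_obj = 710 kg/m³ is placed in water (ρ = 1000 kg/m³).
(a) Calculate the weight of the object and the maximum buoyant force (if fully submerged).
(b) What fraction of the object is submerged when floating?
(a) W=rho_obj*g*V=710*9.81*0.069=480.6 N; F_B(max)=rho*g*V=1000*9.81*0.069=676.9 N
(b) Floating fraction=rho_obj/rho=710/1000=0.710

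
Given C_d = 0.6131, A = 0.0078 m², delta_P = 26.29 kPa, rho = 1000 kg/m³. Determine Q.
Formula: Q = C_d A \sqrt{\frac{2 \Delta P}{\rho}}
Q = 0.6131·0.0078·√(2·(26.29·1000)/1000)·1000 = 34.68 L/s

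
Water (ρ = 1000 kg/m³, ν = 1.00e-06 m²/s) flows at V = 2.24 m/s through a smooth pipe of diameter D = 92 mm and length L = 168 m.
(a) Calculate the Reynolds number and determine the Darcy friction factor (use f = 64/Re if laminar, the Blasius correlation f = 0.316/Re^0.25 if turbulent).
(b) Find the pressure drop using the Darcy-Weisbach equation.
(a) Re = V·D/ν = 2.24·0.092/1.00e-06 = 206080 → turbulent (Re > 4000); f = 0.316/Re^0.25 = 0.316/206080^0.25 = 0.014831 (Blasius is strictly valid for Re ≲ 1e5; used here as the smooth-pipe estimate the problem specifies)
(b) Darcy-Weisbach: ΔP = f·(L/D)·½ρV²/1000 = 0.014831·(168/0.092)·½·1000·2.24²/1000 = 67.95 kPa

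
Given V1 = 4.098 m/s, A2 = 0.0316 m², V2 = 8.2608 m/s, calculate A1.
Formula: V_2 = \frac{A_1 V_1}{A_2}
Substituting knowns: 8.2608 = A1·4.098/0.0316
Solving for A1: A1 = 8.2608·0.0316/4.098 = 0.0637 m²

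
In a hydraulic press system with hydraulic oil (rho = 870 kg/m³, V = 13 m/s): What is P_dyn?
Formula: P_{dyn} = \frac{1}{2} \rho V^2
P_dyn = 0.5·870·13²/1000 = 73.52 kPa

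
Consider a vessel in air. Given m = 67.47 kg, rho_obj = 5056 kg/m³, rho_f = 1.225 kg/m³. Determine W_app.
Formula: W_{app} = mg\left(1 - \frac{\rho_f}{\rho_{obj}}\right)
W_app = 67.47·9.81·(1 − 1.225/5056) = 661.7 N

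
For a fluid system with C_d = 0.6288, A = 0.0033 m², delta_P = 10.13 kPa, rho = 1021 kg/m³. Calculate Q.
Formula: Q = C_d A \sqrt{\frac{2 \Delta P}{\rho}}
Q = 0.6288·0.0033·√(2·(10.13·1000)/1021)·1000 = 9.243 L/s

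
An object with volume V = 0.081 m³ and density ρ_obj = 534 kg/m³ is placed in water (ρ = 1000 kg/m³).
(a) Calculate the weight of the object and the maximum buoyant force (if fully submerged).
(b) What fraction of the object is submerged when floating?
(a) W=rho_obj*g*V=534*9.81*0.081=424.3 N; F_B(max)=rho*g*V=1000*9.81*0.081=794.6 N
(b) Floating fraction=rho_obj/rho=534/1000=0.534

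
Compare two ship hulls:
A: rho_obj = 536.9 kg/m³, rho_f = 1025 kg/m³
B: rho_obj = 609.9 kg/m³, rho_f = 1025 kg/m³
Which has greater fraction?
fraction(A) = 0.5238, fraction(B) = 0.595. Answer: B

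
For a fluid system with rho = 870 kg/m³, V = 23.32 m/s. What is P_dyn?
Formula: P_{dyn} = \frac{1}{2} \rho V^2
P_dyn = 0.5·870·23.32²/1000 = 236.6 kPa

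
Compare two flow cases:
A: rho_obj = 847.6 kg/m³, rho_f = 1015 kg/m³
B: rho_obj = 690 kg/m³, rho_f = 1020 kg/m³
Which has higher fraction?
fraction(A) = 0.8351, fraction(B) = 0.6765. Answer: A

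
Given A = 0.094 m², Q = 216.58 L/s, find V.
Formula: Q = A V
Substituting knowns: 216.58 = 0.094·V·1000
Solving for V: V = (216.58/1000)/0.094 = 2.304 m/s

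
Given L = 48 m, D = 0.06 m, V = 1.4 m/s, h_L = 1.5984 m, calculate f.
Formula: h_L = f \frac{L}{D} \frac{V^2}{2g}
Substituting knowns: 1.5984 = f·(48/0.06)·1.4²/(2·9.81)
Solving for f: f = 1.5984·2·9.81/((48/0.06)·1.4²) = 0.02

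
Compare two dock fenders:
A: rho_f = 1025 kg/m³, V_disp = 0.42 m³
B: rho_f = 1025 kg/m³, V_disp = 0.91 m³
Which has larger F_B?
F_B(A) = 4223 N, F_B(B) = 9150 N. Answer: B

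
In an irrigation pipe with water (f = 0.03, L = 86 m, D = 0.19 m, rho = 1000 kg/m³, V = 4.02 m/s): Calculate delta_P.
Formula: \Delta P = f \frac{L}{D} \frac{\rho V^2}{2}
delta_P = 0.03·(86/0.19)·0.5·1000·4.02²/1000 = 109.7 kPa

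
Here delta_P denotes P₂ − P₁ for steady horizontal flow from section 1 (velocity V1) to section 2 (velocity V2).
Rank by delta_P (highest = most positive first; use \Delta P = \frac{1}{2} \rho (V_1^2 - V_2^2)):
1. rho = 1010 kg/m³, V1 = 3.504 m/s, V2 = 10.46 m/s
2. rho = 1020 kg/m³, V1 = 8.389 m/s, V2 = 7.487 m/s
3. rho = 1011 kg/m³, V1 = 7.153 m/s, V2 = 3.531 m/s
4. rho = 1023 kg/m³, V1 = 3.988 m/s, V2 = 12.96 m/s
Case 1: delta_P = -49.05 kPa
Case 2: delta_P = 7.303 kPa
Case 3: delta_P = 19.56 kPa
Case 4: delta_P = -77.78 kPa
Ranking (highest first): 3, 2, 1, 4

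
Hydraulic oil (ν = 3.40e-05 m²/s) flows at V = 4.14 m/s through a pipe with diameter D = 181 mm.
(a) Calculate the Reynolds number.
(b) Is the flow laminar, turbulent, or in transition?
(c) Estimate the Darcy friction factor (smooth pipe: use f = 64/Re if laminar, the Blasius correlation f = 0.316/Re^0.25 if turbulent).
(a) Re = V·D/ν = 4.14·0.181/3.40e-05 = 22039
(b) Flow regime: turbulent (Re > 4000)
(c) Friction factor: f = 0.316/Re^0.25 = 0.316/22039^0.25 = 0.02594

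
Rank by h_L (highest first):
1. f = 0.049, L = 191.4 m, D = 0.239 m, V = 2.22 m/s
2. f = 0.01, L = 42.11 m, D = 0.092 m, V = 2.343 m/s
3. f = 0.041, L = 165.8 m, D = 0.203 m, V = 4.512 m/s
Case 1: h_L = 9.857 m
Case 2: h_L = 1.281 m
Case 3: h_L = 34.75 m
Ranking (highest first): 3, 1, 2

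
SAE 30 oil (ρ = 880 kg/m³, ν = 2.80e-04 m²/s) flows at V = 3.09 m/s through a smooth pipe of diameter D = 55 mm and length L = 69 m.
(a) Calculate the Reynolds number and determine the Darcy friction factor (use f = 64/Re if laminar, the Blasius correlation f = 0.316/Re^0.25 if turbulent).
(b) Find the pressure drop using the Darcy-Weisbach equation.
(a) Re = V·D/ν = 3.09·0.055/2.80e-04 = 606.96 → laminar (Re < 2300); f = 64/Re = 64/606.96 = 0.10544
(b) Darcy-Weisbach: ΔP = f·(L/D)·½ρV²/1000 = 0.10544·(69/0.055)·½·880·3.09²/1000 = 555.7 kPa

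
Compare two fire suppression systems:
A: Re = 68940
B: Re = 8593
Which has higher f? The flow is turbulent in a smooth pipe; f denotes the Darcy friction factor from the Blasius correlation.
f(A) = 0.0195, f(B) = 0.03282. Answer: B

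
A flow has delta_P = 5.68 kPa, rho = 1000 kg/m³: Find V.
Formula: V = \sqrt{\frac{2 \Delta P}{\rho}}
V = √(2·(5.68·1000)/1000) = 3.37 m/s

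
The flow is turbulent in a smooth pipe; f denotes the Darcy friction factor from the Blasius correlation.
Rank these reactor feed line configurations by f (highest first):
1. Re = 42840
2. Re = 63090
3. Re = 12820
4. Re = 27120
Case 1: f = 0.02196
Case 2: f = 0.01994
Case 3: f = 0.0297
Case 4: f = 0.02462
Ranking (highest first): 3, 4, 1, 2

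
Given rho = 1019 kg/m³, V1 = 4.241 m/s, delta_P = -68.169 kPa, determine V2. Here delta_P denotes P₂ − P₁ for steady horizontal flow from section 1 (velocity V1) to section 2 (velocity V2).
Formula: \Delta P = \frac{1}{2} \rho (V_1^2 - V_2^2)
Substituting knowns: -68.169 = 0.5·1019·(4.241² − V2²)/1000
Solving for V2: V2 = √(4.241² − 2·(-68.169·1000)/1019) = 12.32 m/s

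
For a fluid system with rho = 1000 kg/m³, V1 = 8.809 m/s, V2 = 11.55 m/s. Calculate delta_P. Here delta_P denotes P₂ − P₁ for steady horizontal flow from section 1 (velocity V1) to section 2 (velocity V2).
Formula: \Delta P = \frac{1}{2} \rho (V_1^2 - V_2^2)
delta_P = 0.5·1000·(8.809² − 11.55²)/1000 = -27.9 kPa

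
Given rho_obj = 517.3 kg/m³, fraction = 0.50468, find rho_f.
Formula: f_{sub} = \frac{\rho_{obj}}{\rho_f}
Substituting knowns: 0.50468 = 517.3/rho_f
Solving for rho_f: rho_f = 517.3/0.50468 = 1025 kg/m³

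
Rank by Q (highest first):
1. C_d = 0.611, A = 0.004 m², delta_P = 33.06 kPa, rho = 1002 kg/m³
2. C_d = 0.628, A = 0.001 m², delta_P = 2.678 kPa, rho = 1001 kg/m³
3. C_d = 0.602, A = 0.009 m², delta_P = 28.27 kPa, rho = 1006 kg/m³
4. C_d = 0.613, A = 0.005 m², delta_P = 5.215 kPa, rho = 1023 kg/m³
Case 1: Q = 19.85 L/s
Case 2: Q = 1.453 L/s
Case 3: Q = 40.62 L/s
Case 4: Q = 9.787 L/s
Ranking (highest first): 3, 1, 4, 2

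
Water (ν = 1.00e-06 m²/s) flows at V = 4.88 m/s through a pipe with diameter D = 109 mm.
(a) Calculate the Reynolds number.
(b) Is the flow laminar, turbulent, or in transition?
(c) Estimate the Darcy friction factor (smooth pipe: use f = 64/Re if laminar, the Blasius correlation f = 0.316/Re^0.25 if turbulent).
(a) Re = V·D/ν = 4.88·0.109/1.00e-06 = 531920
(b) Flow regime: turbulent (Re > 4000)
(c) Friction factor: f = 0.316/Re^0.25 = 0.316/531920^0.25 = 0.0117 (Blasius is strictly valid for Re ≲ 1e5; used here as the smooth-pipe estimate the problem specifies)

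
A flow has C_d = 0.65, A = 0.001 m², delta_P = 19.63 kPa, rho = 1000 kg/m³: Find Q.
Formula: Q = C_d A \sqrt{\frac{2 \Delta P}{\rho}}
Q = 0.65·0.001·√(2·(19.63·1000)/1000)·1000 = 4.073 L/s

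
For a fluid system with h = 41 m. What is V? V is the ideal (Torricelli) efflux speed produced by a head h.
Formula: V = \sqrt{2 g h}
V = √(2·9.81·41) = 28.36 m/s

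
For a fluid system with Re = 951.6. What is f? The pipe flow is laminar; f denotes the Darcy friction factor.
Formula: f = \frac{64}{Re}
f = 64/951.6 = 0.06726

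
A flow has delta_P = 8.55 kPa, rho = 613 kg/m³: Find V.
Formula: V = \sqrt{\frac{2 \Delta P}{\rho}}
V = √(2·(8.55·1000)/613) = 5.282 m/s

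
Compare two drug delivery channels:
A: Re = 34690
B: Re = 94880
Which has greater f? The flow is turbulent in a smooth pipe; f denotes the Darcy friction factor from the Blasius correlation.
f(A) = 0.02315, f(B) = 0.01801. Answer: A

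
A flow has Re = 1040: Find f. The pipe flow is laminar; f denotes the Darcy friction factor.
Formula: f = \frac{64}{Re}
f = 64/1040 = 0.06154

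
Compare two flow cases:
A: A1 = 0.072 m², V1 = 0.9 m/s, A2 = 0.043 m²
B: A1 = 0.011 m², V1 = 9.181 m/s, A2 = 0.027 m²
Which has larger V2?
V2(A) = 1.507 m/s, V2(B) = 3.74 m/s. Answer: B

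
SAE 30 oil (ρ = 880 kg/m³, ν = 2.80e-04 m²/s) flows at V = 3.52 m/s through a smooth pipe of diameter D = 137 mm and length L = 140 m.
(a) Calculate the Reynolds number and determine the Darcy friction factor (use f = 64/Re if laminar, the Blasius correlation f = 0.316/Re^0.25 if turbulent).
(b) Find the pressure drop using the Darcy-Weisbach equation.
(a) Re = V·D/ν = 3.52·0.137/2.80e-04 = 1722.3 → laminar (Re < 2300); f = 64/Re = 64/1722.3 = 0.03716
(b) Darcy-Weisbach: ΔP = f·(L/D)·½ρV²/1000 = 0.03716·(140/0.137)·½·880·3.52²/1000 = 207 kPa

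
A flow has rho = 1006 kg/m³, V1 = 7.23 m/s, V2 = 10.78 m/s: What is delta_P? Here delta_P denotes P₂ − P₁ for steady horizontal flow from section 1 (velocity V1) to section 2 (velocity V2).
Formula: \Delta P = \frac{1}{2} \rho (V_1^2 - V_2^2)
delta_P = 0.5·1006·(7.23² − 10.78²)/1000 = -32.16 kPa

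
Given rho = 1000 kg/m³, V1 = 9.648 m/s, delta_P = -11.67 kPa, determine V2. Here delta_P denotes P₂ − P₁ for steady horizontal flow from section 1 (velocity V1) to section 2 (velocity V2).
Formula: \Delta P = \frac{1}{2} \rho (V_1^2 - V_2^2)
Substituting knowns: -11.67 = 0.5·1000·(9.648² − V2²)/1000
Solving for V2: V2 = √(9.648² − 2·(-11.67·1000)/1000) = 10.79 m/s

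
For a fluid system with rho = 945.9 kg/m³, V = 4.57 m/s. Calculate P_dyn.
Formula: P_{dyn} = \frac{1}{2} \rho V^2
P_dyn = 0.5·945.9·4.57²/1000 = 9.878 kPa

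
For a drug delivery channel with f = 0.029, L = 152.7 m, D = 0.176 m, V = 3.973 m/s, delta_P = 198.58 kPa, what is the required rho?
Formula: \Delta P = f \frac{L}{D} \frac{\rho V^2}{2}
Substituting knowns: 198.58 = 0.029·(152.7/0.176)·0.5·rho·3.973²/1000
Solving for rho: rho = (198.58·1000)/(0.029·(152.7/0.176)·0.5·3.973²) = 1000 kg/m³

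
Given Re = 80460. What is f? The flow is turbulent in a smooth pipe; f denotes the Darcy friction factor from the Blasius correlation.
Formula: f = \frac{0.316}{Re^{0.25}}
f = 0.316/80460^0.25 = 0.01876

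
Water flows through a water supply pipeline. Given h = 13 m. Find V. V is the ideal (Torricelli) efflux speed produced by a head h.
Formula: V = \sqrt{2 g h}
V = √(2·9.81·13) = 15.97 m/s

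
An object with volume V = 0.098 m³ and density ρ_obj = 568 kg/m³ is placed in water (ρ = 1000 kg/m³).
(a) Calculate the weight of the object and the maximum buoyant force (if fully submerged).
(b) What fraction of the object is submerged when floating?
(a) W=rho_obj*g*V=568*9.81*0.098=546.1 N; F_B(max)=rho*g*V=1000*9.81*0.098=961.4 N
(b) Floating fraction=rho_obj/rho=568/1000=0.568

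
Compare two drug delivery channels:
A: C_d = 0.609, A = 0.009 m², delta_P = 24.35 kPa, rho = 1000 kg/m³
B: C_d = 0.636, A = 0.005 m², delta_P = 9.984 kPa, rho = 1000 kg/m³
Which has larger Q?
Q(A) = 38.25 L/s, Q(B) = 14.21 L/s. Answer: A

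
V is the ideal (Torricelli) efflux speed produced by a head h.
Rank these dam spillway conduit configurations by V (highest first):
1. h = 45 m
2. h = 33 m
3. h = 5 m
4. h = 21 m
Case 1: V = 29.71 m/s
Case 2: V = 25.45 m/s
Case 3: V = 9.905 m/s
Case 4: V = 20.3 m/s
Ranking (highest first): 1, 2, 4, 3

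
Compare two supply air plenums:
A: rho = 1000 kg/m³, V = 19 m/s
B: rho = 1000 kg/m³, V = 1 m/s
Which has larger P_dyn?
P_dyn(A) = 180.5 kPa, P_dyn(B) = 0.5 kPa. Answer: A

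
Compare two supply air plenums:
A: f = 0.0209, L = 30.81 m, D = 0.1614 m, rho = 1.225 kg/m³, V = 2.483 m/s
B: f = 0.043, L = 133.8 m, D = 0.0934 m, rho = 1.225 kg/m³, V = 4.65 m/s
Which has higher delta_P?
delta_P(A) = 0.01507 kPa, delta_P(B) = 0.8158 kPa. Answer: B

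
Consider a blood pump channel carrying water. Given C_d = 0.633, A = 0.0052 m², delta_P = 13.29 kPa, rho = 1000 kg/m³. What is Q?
Formula: Q = C_d A \sqrt{\frac{2 \Delta P}{\rho}}
Q = 0.633·0.0052·√(2·(13.29·1000)/1000)·1000 = 16.97 L/s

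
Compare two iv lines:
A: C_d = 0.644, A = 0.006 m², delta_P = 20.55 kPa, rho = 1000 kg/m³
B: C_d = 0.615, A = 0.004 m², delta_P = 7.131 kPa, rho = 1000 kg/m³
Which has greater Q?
Q(A) = 24.77 L/s, Q(B) = 9.29 L/s. Answer: A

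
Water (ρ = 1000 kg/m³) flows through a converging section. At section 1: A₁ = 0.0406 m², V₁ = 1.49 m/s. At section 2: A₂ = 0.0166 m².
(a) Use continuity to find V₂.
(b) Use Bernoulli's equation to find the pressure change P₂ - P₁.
(a) Continuity: A₁V₁=A₂V₂ -> V₂=A₁V₁/A₂=0.0406*1.49/0.0166=3.64 m/s
(b) Bernoulli: P₂-P₁=0.5*rho*(V₁^2-V₂^2)/1000=0.5*1000*(1.49^2-3.64^2)/1000=-5.515 kPa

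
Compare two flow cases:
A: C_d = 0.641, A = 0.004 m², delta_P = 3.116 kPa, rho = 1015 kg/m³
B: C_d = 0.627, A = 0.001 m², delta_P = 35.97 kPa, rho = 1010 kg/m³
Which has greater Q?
Q(A) = 6.353 L/s, Q(B) = 5.292 L/s. Answer: A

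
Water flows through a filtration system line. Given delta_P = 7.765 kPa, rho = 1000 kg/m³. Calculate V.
Formula: V = \sqrt{\frac{2 \Delta P}{\rho}}
V = √(2·(7.765·1000)/1000) = 3.941 m/s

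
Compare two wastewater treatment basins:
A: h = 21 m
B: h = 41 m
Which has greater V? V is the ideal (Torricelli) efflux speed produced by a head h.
V(A) = 20.3 m/s, V(B) = 28.36 m/s. Answer: B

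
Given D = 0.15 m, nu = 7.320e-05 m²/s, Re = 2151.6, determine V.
Formula: Re = \frac{V D}{\nu}
Substituting knowns: 2151.6 = V·0.15/7.320e-05
Solving for V: V = 2151.6·7.320e-05/0.15 = 1.05 m/s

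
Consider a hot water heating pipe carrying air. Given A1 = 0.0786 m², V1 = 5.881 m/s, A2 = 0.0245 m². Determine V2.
Formula: V_2 = \frac{A_1 V_1}{A_2}
V2 = 0.0786·5.881/0.0245 = 18.87 m/s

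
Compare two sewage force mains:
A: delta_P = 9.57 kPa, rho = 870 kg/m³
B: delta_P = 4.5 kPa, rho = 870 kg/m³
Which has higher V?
V(A) = 4.69 m/s, V(B) = 3.216 m/s. Answer: A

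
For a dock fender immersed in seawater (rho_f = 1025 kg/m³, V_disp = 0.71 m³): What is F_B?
Formula: F_B = \rho_f g V_{disp}
F_B = 1025·9.81·0.71 = 7139 N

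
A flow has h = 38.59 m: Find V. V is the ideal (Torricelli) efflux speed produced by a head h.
Formula: V = \sqrt{2 g h}
V = √(2·9.81·38.59) = 27.52 m/s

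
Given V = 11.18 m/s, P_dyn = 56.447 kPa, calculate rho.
Formula: P_{dyn} = \frac{1}{2} \rho V^2
Substituting knowns: 56.447 = 0.5·rho·11.18²/1000
Solving for rho: rho = 2·(56.447·1000)/11.18² = 903.2 kg/m³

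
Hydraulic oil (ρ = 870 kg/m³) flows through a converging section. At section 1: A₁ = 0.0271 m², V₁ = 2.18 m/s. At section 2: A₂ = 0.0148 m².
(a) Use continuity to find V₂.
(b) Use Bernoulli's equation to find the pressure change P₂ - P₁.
(a) Continuity: A₁V₁=A₂V₂ -> V₂=A₁V₁/A₂=0.0271*2.18/0.0148=3.99 m/s
(b) Bernoulli: P₂-P₁=0.5*rho*(V₁^2-V₂^2)/1000=0.5*870*(2.18^2-3.99^2)/1000=-4.858 kPa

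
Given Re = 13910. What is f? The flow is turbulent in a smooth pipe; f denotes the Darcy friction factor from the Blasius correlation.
Formula: f = \frac{0.316}{Re^{0.25}}
f = 0.316/13910^0.25 = 0.0291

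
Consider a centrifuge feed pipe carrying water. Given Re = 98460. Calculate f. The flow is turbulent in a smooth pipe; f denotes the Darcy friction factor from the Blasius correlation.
Formula: f = \frac{0.316}{Re^{0.25}}
f = 0.316/98460^0.25 = 0.01784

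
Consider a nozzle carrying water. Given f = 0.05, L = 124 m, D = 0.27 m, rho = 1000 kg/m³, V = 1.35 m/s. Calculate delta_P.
Formula: \Delta P = f \frac{L}{D} \frac{\rho V^2}{2}
delta_P = 0.05·(124/0.27)·0.5·1000·1.35²/1000 = 20.93 kPa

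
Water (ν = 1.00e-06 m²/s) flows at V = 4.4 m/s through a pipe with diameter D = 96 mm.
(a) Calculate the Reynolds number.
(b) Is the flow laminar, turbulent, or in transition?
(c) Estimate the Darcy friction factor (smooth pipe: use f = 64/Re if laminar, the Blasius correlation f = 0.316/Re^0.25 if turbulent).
(a) Re = V·D/ν = 4.4·0.096/1.00e-06 = 422400
(b) Flow regime: turbulent (Re > 4000)
(c) Friction factor: f = 0.316/Re^0.25 = 0.316/422400^0.25 = 0.0124 (Blasius is strictly valid for Re ≲ 1e5; used here as the smooth-pipe estimate the problem specifies)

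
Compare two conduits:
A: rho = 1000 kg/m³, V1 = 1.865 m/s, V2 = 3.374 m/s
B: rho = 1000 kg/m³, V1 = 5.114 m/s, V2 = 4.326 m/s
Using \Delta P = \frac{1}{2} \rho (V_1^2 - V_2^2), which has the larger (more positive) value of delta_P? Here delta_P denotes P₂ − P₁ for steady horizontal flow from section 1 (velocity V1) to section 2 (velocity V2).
delta_P(A) = -3.953 kPa, delta_P(B) = 3.719 kPa. Answer: B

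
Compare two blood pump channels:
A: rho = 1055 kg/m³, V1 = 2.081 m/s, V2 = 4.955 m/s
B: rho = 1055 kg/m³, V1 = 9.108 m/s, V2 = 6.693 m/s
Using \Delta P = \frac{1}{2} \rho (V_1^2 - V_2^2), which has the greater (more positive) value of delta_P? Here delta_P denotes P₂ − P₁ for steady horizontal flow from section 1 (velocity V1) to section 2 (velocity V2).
delta_P(A) = -10.67 kPa, delta_P(B) = 20.13 kPa. Answer: B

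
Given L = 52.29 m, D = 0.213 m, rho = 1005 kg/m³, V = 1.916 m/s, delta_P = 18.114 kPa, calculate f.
Formula: \Delta P = f \frac{L}{D} \frac{\rho V^2}{2}
Substituting knowns: 18.114 = f·(52.29/0.213)·0.5·1005·1.916²/1000
Solving for f: f = (18.114·1000)/((52.29/0.213)·0.5·1005·1.916²) = 0.04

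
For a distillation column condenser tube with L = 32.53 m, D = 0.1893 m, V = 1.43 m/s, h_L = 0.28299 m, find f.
Formula: h_L = f \frac{L}{D} \frac{V^2}{2g}
Substituting knowns: 0.28299 = f·(32.53/0.1893)·1.43²/(2·9.81)
Solving for f: f = 0.28299·2·9.81/((32.53/0.1893)·1.43²) = 0.0158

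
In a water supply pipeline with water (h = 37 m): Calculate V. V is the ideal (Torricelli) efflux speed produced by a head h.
Formula: V = \sqrt{2 g h}
V = √(2·9.81·37) = 26.94 m/s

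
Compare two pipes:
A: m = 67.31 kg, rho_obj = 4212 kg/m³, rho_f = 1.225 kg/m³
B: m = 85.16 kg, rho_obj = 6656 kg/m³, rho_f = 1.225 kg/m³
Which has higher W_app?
W_app(A) = 660.1 N, W_app(B) = 835.3 N. Answer: B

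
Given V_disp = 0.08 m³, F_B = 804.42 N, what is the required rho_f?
Formula: F_B = \rho_f g V_{disp}
Substituting knowns: 804.42 = rho_f·9.81·0.08
Solving for rho_f: rho_f = 804.42/(9.81·0.08) = 1025 kg/m³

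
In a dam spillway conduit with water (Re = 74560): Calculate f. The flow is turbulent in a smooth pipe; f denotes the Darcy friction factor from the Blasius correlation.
Formula: f = \frac{0.316}{Re^{0.25}}
f = 0.316/74560^0.25 = 0.01912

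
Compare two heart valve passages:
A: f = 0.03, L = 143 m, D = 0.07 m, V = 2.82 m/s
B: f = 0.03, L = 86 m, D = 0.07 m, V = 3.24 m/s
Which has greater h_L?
h_L(A) = 24.84 m, h_L(B) = 19.72 m. Answer: A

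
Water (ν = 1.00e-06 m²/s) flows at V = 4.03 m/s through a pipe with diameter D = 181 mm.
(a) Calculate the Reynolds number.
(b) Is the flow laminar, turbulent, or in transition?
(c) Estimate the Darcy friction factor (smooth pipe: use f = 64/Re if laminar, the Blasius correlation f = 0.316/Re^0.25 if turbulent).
(a) Re = V·D/ν = 4.03·0.181/1.00e-06 = 729430
(b) Flow regime: turbulent (Re > 4000)
(c) Friction factor: f = 0.316/Re^0.25 = 0.316/729430^0.25 = 0.01081 (Blasius is strictly valid for Re ≲ 1e5; used here as the smooth-pipe estimate the problem specifies)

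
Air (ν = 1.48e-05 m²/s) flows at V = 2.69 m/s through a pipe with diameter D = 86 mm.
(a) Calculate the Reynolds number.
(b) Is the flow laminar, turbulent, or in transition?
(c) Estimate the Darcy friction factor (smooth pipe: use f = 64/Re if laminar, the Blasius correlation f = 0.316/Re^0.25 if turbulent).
(a) Re = V·D/ν = 2.69·0.086/1.48e-05 = 15631
(b) Flow regime: turbulent (Re > 4000)
(c) Friction factor: f = 0.316/Re^0.25 = 0.316/15631^0.25 = 0.02826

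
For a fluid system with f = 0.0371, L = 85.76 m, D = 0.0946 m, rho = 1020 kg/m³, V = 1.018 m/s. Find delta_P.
Formula: \Delta P = f \frac{L}{D} \frac{\rho V^2}{2}
delta_P = 0.0371·(85.76/0.0946)·0.5·1020·1.018²/1000 = 17.78 kPa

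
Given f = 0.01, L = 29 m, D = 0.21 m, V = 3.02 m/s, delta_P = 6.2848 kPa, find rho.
Formula: \Delta P = f \frac{L}{D} \frac{\rho V^2}{2}
Substituting knowns: 6.2848 = 0.01·(29/0.21)·0.5·rho·3.02²/1000
Solving for rho: rho = (6.2848·1000)/(0.01·(29/0.21)·0.5·3.02²) = 998 kg/m³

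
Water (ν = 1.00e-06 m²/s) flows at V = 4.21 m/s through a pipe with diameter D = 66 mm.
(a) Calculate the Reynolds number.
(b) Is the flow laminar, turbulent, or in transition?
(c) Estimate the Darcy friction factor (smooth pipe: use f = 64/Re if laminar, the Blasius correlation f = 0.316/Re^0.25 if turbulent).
(a) Re = V·D/ν = 4.21·0.066/1.00e-06 = 277860
(b) Flow regime: turbulent (Re > 4000)
(c) Friction factor: f = 0.316/Re^0.25 = 0.316/277860^0.25 = 0.01376 (Blasius is strictly valid for Re ≲ 1e5; used here as the smooth-pipe estimate the problem specifies)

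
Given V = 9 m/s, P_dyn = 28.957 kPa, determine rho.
Formula: P_{dyn} = \frac{1}{2} \rho V^2
Substituting knowns: 28.957 = 0.5·rho·9²/1000
Solving for rho: rho = 2·(28.957·1000)/9² = 715 kg/m³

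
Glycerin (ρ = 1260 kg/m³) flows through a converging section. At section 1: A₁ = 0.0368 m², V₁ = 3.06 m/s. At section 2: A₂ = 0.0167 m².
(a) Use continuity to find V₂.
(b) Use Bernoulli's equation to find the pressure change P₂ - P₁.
(a) Continuity: A₁V₁=A₂V₂ -> V₂=A₁V₁/A₂=0.0368*3.06/0.0167=6.74 m/s
(b) Bernoulli: P₂-P₁=0.5*rho*(V₁^2-V₂^2)/1000=0.5*1260*(3.06^2-6.74^2)/1000=-22.72 kPa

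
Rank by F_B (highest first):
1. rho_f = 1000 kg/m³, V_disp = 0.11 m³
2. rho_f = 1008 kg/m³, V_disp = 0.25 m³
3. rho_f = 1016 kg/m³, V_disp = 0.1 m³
Case 1: F_B = 1079 N
Case 2: F_B = 2472 N
Case 3: F_B = 996.7 N
Ranking (highest first): 2, 1, 3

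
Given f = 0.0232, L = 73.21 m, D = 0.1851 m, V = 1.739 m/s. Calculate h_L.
Formula: h_L = f \frac{L}{D} \frac{V^2}{2g}
h_L = 0.0232·(73.21/0.1851)·1.739²/(2·9.81) = 1.414 m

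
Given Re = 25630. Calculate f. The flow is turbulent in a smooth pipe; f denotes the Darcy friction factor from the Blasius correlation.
Formula: f = \frac{0.316}{Re^{0.25}}
f = 0.316/25630^0.25 = 0.02497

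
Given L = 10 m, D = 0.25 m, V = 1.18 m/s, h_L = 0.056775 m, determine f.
Formula: h_L = f \frac{L}{D} \frac{V^2}{2g}
Substituting knowns: 0.056775 = f·(10/0.25)·1.18²/(2·9.81)
Solving for f: f = 0.056775·2·9.81/((10/0.25)·1.18²) = 0.02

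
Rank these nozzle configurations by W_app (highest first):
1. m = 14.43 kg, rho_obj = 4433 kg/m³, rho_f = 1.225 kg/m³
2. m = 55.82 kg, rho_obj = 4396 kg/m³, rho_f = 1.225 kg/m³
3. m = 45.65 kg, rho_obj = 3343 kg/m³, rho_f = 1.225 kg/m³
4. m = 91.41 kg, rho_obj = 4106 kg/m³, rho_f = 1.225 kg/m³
Case 1: W_app = 141.5 N
Case 2: W_app = 547.4 N
Case 3: W_app = 447.7 N
Case 4: W_app = 896.5 N
Ranking (highest first): 4, 2, 3, 1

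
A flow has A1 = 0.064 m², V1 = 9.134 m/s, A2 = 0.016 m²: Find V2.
Formula: V_2 = \frac{A_1 V_1}{A_2}
V2 = 0.064·9.134/0.016 = 36.54 m/s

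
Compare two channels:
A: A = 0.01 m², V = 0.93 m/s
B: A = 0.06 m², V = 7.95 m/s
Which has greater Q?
Q(A) = 9.3 L/s, Q(B) = 477 L/s. Answer: B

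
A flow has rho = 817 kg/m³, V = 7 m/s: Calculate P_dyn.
Formula: P_{dyn} = \frac{1}{2} \rho V^2
P_dyn = 0.5·817·7²/1000 = 20.02 kPa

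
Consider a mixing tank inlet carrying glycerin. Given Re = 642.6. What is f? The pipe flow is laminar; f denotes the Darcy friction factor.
Formula: f = \frac{64}{Re}
f = 64/642.6 = 0.0996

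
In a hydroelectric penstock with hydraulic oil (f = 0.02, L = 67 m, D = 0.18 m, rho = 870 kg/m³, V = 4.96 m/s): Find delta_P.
Formula: \Delta P = f \frac{L}{D} \frac{\rho V^2}{2}
delta_P = 0.02·(67/0.18)·0.5·870·4.96²/1000 = 79.67 kPa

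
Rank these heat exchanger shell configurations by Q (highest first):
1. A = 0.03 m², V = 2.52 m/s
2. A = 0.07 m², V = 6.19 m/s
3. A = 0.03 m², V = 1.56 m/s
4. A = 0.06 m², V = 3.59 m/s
Case 1: Q = 75.6 L/s
Case 2: Q = 433.3 L/s
Case 3: Q = 46.8 L/s
Case 4: Q = 215.4 L/s
Ranking (highest first): 2, 4, 1, 3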